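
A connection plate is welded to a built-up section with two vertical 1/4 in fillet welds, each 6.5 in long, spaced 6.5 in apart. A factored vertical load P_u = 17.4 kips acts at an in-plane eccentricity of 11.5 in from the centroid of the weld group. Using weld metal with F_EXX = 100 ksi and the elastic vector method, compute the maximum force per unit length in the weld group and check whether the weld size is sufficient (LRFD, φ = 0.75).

Total weld length L_w = 13 in. Treat welds as unit-width lines.
Polar moment about centroid: J = 2[d³/12 + d(b/2)²] = 2[6.5³/12 + 6.5×3.25²] = 183.1 in³.
Direct shear f_v = P/L_w = 17.4 / 13 = 1.338 kip/in (vertical).
Torsion M = P·e = 17.4 × 11.5 = 200.1 kip·in.
Critical point at (x, y) = (3.25, 3.25) from centroid. f_tx = M·y/J = 3.552 kip/in; f_ty = M·x/J = 3.552 kip/in.
Resultant f_max = √[f_tx² + (f_v + f_ty)²] = √[3.552² + (1.338 + 3.552)²] = 6.044 kip/in.
Capacity per unit length: φr_n = 0.75 × 0.6 × 100 × (0.707 × 0.25) = 7.954 kip/in.
6.044 ≤ 7.954 → adequate.

f_max ≈ 6.04 kip/in; adequate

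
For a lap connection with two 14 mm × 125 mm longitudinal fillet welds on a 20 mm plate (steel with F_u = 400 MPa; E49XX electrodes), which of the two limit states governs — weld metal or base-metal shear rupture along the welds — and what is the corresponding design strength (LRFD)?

φR_n ≈ 546 kN (weld metal governs)

E49XX → F_EXX = 490 MPa.
t_e = 0.707 × 14 = 9.898 mm; L = 250 mm.
Weld metal: φR_n = 0.75 × 0.6 × 490 × 9.898 × 250 × 10⁻³ = 545.6 kN.
Base metal (shear rupture): φR_n = 0.75 × 0.6 × 400 × 20 × 250 × 10⁻³ = 900 kN.
Governing: weld metal.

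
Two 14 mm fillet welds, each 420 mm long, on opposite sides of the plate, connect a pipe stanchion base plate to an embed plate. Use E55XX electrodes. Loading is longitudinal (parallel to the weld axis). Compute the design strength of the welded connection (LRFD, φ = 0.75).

E55XX → F_EXX = 550 MPa.
Effective throat t_e = 0.707 × 14 = 9.898 mm.
Total length L = 840 mm; A_we = 9.898 × 840 = 8314 mm².
F_nw = 0.6 F_EXX = 0.6 × 550 = 330 MPa.
φR_n = 0.75 × 330 × 8314 × 10⁻³ = 2058 kN.

φR_n ≈ 2060 kN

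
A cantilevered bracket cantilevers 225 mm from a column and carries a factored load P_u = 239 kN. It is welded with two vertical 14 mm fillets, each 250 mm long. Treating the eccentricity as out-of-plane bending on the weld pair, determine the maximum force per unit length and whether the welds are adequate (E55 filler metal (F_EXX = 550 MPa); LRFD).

f_max ≈ 2630 N/mm; NOT adequate

L_w = 2 × 250 = 500 mm; section modulus (unit throat) S = 2 × L²/6 = 20830 mm².
Direct shear f_v = P/L_w = 239×10³/500 = 478 N/mm.
Moment M = P × e = 239×10³ × 225 = 53775000 N·mm; bending f_b = M/S = 2581 N/mm.
f_max = √(f_v² + f_b²) = √(478² + 2581²) = 2625 N/mm.
φr_n = 0.75 × 0.6 × 550 × (0.707 × 14) = 2450 N/mm → NOT adequate.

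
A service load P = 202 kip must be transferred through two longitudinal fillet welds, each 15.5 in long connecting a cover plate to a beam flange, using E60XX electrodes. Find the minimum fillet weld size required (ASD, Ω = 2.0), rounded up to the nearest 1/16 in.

w = 9/16 in

E60XX → F_EXX = 60 ksi.
Total weld length L = 31 in.
Required throat t_e = P × Ω / (0.6 F_EXX × L) = 202 × 2.0 / (0.6 × 60 × 31) = 0.362 in.
Required leg w = t_e / 0.707 = 0.512 in → use 9/16 in.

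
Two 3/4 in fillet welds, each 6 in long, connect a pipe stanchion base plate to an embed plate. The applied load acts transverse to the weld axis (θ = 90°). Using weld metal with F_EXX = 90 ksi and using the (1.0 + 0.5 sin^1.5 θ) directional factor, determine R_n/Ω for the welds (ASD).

R_n/Ω ≈ 258 kips

t_e = 0.707 × 0.75 = 0.5302 in; A_we = 0.5302 × 12 = 6.363 in².
Directional factor: 1.0 + 0.5 sin^1.5(90°) = 1.5.
F_nw = 0.6 × 90 × 1.5 = 81 ksi.
R_n/Ω = (81 × 6.363) / 2.0 = 257.7 kips.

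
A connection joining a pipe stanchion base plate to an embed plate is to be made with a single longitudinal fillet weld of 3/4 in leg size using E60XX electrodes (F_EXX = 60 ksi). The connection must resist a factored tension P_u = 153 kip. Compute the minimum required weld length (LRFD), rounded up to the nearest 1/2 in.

L = 11 in

Throat t_e = 0.707 × 0.75 = 0.5302 in.
φr_n = 0.75 × 0.6 × 60 × 0.5302 = 14.32 kip/in.
L_req = P_u / φr_n = 153 / 14.32 = 10.69 in total.
Round up → use L = 11 in.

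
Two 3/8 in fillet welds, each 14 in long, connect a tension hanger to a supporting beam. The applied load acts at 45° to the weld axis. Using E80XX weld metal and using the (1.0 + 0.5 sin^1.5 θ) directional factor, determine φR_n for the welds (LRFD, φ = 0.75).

E80XX → F_EXX = 80 ksi.
t_e = 0.707 × 0.375 = 0.2651 in; A_we = 0.2651 × 28 = 7.423 in².
Directional factor: 1.0 + 0.5 sin^1.5(45°) = 1.297.
F_nw = 0.6 × 80 × 1.297 = 62.27 ksi.
φR_n = 0.75 × 62.27 × 7.423 = 346.7 kip.

φR_n ≈ 347 kip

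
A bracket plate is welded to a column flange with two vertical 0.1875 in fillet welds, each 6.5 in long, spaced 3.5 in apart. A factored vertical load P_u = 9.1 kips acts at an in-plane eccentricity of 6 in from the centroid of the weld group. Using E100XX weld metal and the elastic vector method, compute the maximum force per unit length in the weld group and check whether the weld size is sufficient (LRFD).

E100XX → F_EXX = 100 ksi.
Total weld length L_w = 13 in. Treat welds as unit-width lines.
Polar moment about centroid: J = 2[d³/12 + d(b/2)²] = 2[6.5³/12 + 6.5×1.75²] = 85.58 in³.
Direct shear f_v = P/L_w = 9.1 / 13 = 0.7 kip/in (vertical).
Torsion M = P·e = 9.1 × 6 = 54.6 kip·in.
Critical point at (x, y) = (1.75, 3.25) from centroid. f_tx = M·y/J = 2.073 kip/in; f_ty = M·x/J = 1.116 kip/in.
Resultant f_max = √[f_tx² + (f_v + f_ty)²] = √[2.073² + (0.7 + 1.116)²] = 2.757 kip/in.
Capacity per unit length: φr_n = 0.75 × 0.6 × 100 × (0.707 × 0.1875) = 5.965 kip/in.
2.757 ≤ 5.965 → adequate.

f_max ≈ 2.76 kip/in; adequate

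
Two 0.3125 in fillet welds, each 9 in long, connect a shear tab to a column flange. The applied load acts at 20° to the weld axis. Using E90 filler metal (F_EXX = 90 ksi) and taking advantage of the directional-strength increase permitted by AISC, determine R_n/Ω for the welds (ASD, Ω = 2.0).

t_e = 0.707 × 0.3125 = 0.2209 in; A_we = 0.2209 × 18 = 3.977 in².
Directional factor: 1.0 + 0.5 sin^1.5(20°) = 1.1.
F_nw = 0.6 × 90 × 1.1 = 59.4 ksi.
R_n/Ω = (59.4 × 3.977) / 2.0 = 118.1 kips.

R_n/Ω ≈ 118 kips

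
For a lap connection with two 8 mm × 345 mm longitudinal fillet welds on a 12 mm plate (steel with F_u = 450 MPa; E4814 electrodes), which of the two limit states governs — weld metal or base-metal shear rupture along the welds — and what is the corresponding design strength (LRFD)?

E48XX → F_EXX = 480 MPa.
t_e = 0.707 × 8 = 5.656 mm; L = 690 mm.
Weld metal: φR_n = 0.75 × 0.6 × 480 × 5.656 × 690 × 10⁻³ = 843 kN.
Base metal (shear rupture): φR_n = 0.75 × 0.6 × 450 × 12 × 690 × 10⁻³ = 1677 kN.
Governing: weld metal.

φR_n ≈ 843 kN (weld metal governs)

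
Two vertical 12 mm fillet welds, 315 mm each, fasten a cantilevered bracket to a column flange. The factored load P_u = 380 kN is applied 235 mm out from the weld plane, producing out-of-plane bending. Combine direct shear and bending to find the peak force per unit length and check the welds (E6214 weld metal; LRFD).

f_max ≈ 2770 N/mm; NOT adequate

E62XX → F_EXX = 620 MPa.
L_w = 2 × 315 = 630 mm; section modulus (unit throat) S = 2 × L²/6 = 33080 mm².
Direct shear f_v = P/L_w = 380×10³/630 = 603.2 N/mm.
Moment M = P × e = 380×10³ × 235 = 89300000 N·mm; bending f_b = M/S = 2700 N/mm.
f_max = √(f_v² + f_b²) = √(603.2² + 2700²) = 2766 N/mm.
φr_n = 0.75 × 0.6 × 620 × (0.707 × 12) = 2367 N/mm → NOT adequate.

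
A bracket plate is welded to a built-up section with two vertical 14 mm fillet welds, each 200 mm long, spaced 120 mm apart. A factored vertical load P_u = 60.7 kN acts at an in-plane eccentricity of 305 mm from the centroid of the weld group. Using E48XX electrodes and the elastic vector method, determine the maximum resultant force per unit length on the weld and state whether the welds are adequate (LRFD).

E48XX → F_EXX = 480 MPa.
Total weld length L_w = 400 mm. Treat welds as unit-width lines.
Polar moment about centroid: J = 2[d³/12 + d(b/2)²] = 2[200³/12 + 200×60²] = 2773000 mm³.
Direct shear f_v = P/L_w = 60.7×10³ / 400 = 151.8 N/mm (vertical).
Torsion M = P·e = 60.7×10³ × 305 = 18514000 N·mm.
Critical point at (x, y) = (60, 100) from centroid. f_tx = M·y/J = 667.6 N/mm; f_ty = M·x/J = 400.5 N/mm.
Resultant f_max = √[f_tx² + (f_v + f_ty)²] = √[667.6² + (151.8 + 400.5)²] = 866.4 N/mm.
Capacity per unit length: φr_n = 0.75 × 0.6 × 480 × (0.707 × 14) = 2138 N/mm.
866.4 ≤ 2138 → adequate.

f_max ≈ 866 N/mm; adequate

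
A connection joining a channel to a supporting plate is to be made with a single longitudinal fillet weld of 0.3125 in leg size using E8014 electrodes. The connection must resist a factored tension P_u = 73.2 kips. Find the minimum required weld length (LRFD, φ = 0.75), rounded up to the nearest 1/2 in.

L = 9.5 in

E80XX → F_EXX = 80 ksi.
Throat t_e = 0.707 × 0.3125 = 0.2209 in.
φr_n = 0.75 × 0.6 × 80 × 0.2209 = 7.954 kips/in.
L_req = P_u / φr_n = 73.2 / 7.954 = 9.203 in total.
Round up → use L = 9.5 in.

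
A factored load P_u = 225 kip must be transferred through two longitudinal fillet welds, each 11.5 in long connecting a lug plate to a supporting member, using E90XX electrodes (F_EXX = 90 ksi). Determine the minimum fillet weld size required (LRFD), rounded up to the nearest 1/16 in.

Total weld length L = 23 in.
Required throat t_e = P_u / (φ × 0.6 F_EXX × L) = 225 / (0.75 × 0.6 × 90 × 23) = 0.2415 in.
Required leg w = t_e / 0.707 = 0.3416 in → use 3/8 in.

w = 3/8 in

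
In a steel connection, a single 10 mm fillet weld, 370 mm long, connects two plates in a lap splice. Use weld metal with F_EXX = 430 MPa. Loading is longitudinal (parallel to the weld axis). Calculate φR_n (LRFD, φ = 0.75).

Effective throat t_e = 0.707 × 10 = 7.07 mm.
Total length L = 370 mm; A_we = 7.07 × 370 = 2616 mm².
F_nw = 0.6 F_EXX = 0.6 × 430 = 258 MPa.
φR_n = 0.75 × 258 × 2616 × 10⁻³ = 506.2 kN.

φR_n ≈ 506 kN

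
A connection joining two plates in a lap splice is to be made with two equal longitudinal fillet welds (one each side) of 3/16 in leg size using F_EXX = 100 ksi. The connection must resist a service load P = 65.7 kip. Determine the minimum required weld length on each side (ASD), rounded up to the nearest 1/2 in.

L = 8.5 in on each side

Throat t_e = 0.707 × 0.1875 = 0.1326 in.
r_n/Ω = (0.6 × 100 × 0.1326) / 2.0 = 3.977 kip/in.
L_req = P / (r_n/Ω) = 65.7 / 3.977 = 16.52 in total.
Per side: 16.52 / 2 = 8.26 in.
Round up → use L = 8.5 in on each side.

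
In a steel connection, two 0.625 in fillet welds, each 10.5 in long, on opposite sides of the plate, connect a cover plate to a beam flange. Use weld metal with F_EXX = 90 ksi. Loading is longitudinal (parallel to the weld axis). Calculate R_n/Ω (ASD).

R_n/Ω ≈ 251 kips

Effective throat t_e = 0.707 × 0.625 = 0.4419 in.
Total length L = 21 in; A_we = 0.4419 × 21 = 9.279 in².
F_nw = 0.6 F_EXX = 0.6 × 90 = 54 ksi.
R_n = 54 × 9.279 = 501.1 kips; R_n/Ω = 501.1/2.0 = 250.5 kips.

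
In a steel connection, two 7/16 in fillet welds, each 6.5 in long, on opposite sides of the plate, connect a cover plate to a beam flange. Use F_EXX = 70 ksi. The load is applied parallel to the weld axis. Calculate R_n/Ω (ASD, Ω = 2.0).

R_n/Ω ≈ 84.4 kips

Effective throat t_e = 0.707 × 0.4375 = 0.3093 in.
Total length L = 13 in; A_we = 0.3093 × 13 = 4.021 in².
F_nw = 0.6 F_EXX = 0.6 × 70 = 42 ksi.
R_n = 42 × 4.021 = 168.9 kips; R_n/Ω = 168.9/2.0 = 84.44 kips.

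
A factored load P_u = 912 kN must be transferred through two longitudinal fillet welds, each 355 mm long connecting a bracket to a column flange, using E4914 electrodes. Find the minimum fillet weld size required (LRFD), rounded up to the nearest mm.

w = 9 mm

E49XX → F_EXX = 490 MPa.
Total weld length L = 710 mm.
Required throat t_e = P_u / (φ × 0.6 F_EXX × L) = 912 / (0.75 × 0.6 × 490 × 710 × 10⁻³) = 5.825 mm.
Required leg w = t_e / 0.707 = 8.24 mm → use 9 mm.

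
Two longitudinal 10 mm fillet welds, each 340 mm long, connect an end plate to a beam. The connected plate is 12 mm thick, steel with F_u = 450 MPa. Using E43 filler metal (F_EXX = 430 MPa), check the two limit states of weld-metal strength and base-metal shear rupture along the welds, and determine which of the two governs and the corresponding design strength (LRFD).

t_e = 0.707 × 10 = 7.07 mm; L = 680 mm.
Weld metal: φR_n = 0.75 × 0.6 × 430 × 7.07 × 680 × 10⁻³ = 930.3 kN.
Base metal (shear rupture): φR_n = 0.75 × 0.6 × 450 × 12 × 680 × 10⁻³ = 1652 kN.
Governing: weld metal.

φR_n ≈ 930 kN (weld metal governs)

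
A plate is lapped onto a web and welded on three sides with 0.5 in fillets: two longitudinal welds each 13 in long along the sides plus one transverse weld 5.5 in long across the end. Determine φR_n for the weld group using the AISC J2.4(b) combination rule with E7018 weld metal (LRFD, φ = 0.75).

φR_n ≈ 351 kips

E70XX → F_EXX = 70 ksi.
t_e = 0.707 × 0.5 = 0.3535 in.
R_nwl = 0.6 × 70 × 0.3535 × 26 = 386 kips (longitudinal, 2 welds).
R_nwt = 0.6 × 70 × 0.3535 × 5.5 = 81.66 kips (transverse, base value).
(i) R_nwl + R_nwt = 467.7 kips; (ii) 0.85 R_nwl + 1.5 R_nwt = 450.6 kips.
R_n = max = 467.7 kips [governs: (i)]; φR_n = 350.8 kips.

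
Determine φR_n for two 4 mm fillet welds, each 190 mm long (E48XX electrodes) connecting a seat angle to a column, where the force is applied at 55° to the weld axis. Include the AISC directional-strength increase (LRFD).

E48XX → F_EXX = 480 MPa.
t_e = 0.707 × 4 = 2.828 mm; A_we = 2.828 × 380 = 1075 mm².
Directional factor: 1.0 + 0.5 sin^1.5(55°) = 1.371.
F_nw = 0.6 × 480 × 1.371 = 394.8 MPa.
φR_n = 0.75 × 394.8 × 1075 × 10⁻³ = 318.2 kN.

φR_n ≈ 318 kN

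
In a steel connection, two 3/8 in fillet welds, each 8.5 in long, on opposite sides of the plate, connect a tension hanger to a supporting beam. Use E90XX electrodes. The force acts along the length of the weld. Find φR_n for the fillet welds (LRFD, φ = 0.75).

E90XX → F_EXX = 90 ksi.
Effective throat t_e = 0.707 × 0.375 = 0.2651 in.
Total length L = 17 in; A_we = 0.2651 × 17 = 4.507 in².
F_nw = 0.6 F_EXX = 0.6 × 90 = 54 ksi.
φR_n = 0.75 × 54 × 4.507 = 182.5 kips.

φR_n ≈ 183 kips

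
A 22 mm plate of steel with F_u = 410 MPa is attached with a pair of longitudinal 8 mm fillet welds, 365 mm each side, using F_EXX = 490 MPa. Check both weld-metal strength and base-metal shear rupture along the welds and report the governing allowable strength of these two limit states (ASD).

t_e = 0.707 × 8 = 5.656 mm; L = 730 mm.
Weld metal: R_n/Ω = (1/2.0) × 0.6 × 490 × 5.656 × 730 × 10⁻³ = 606.9 kN.
Base metal (shear rupture): R_n/Ω = (1/2.0) × 0.6 × 410 × 22 × 730 × 10⁻³ = 1975 kN.
Governing: weld metal.

R_n/Ω ≈ 607 kN (weld metal governs)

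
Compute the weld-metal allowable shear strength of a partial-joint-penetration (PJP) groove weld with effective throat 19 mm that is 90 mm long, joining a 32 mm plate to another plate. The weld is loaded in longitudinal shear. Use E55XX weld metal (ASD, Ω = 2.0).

E55XX → F_EXX = 550 MPa.
Effective throat (given) t_e = 19 mm.
A_we = 19 × 90 = 1710 mm².
F_nw = 0.6 F_EXX = 330 MPa.
R_n/Ω = (330 × 1710) / 2.0 × 10⁻³ = 282.2 kN.

R_n/Ω ≈ 282 kN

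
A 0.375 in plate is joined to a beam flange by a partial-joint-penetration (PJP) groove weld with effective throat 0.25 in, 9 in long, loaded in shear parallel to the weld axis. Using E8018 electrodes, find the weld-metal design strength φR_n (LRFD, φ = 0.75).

E80XX → F_EXX = 80 ksi.
Effective throat (given) t_e = 0.25 in.
A_we = 0.25 × 9 = 2.25 in².
F_nw = 0.6 F_EXX = 48 ksi.
φR_n = 0.75 × 48 × 2.25 = 81 kips.

φR_n ≈ 81 kips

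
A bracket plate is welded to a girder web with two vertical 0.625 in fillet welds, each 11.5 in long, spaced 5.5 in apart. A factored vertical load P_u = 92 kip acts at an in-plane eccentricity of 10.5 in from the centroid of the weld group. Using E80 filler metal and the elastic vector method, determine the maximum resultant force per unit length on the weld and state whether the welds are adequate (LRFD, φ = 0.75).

E80XX → F_EXX = 80 ksi.
Total weld length L_w = 23 in. Treat welds as unit-width lines.
Polar moment about centroid: J = 2[d³/12 + d(b/2)²] = 2[11.5³/12 + 11.5×2.75²] = 427.4 in³.
Direct shear f_v = P/L_w = 92 / 23 = 4 kip/in (vertical).
Torsion M = P·e = 92 × 10.5 = 966 kip·in.
Critical point at (x, y) = (2.75, 5.75) from centroid. f_tx = M·y/J = 13 kip/in; f_ty = M·x/J = 6.215 kip/in.
Resultant f_max = √[f_tx² + (f_v + f_ty)²] = √[13² + (4 + 6.215)²] = 16.53 kip/in.
Capacity per unit length: φr_n = 0.75 × 0.6 × 80 × (0.707 × 0.625) = 15.91 kip/in.
16.53 > 15.91 → NOT adequate.

f_max ≈ 16.5 kip/in; NOT adequate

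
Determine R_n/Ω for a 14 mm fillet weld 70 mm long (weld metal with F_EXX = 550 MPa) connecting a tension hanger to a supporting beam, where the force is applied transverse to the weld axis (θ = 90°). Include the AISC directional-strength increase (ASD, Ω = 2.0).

t_e = 0.707 × 14 = 9.898 mm; A_we = 9.898 × 70 = 692.9 mm².
Directional factor: 1.0 + 0.5 sin^1.5(90°) = 1.5.
F_nw = 0.6 × 550 × 1.5 = 495 MPa.
R_n/Ω = (495 × 692.9) / 2.0 × 10⁻³ = 171.5 kN.

R_n/Ω ≈ 171 kN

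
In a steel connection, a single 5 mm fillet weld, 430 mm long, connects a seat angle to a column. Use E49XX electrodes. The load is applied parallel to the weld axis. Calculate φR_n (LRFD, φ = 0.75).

φR_n ≈ 335 kN

E49XX → F_EXX = 490 MPa.
Effective throat t_e = 0.707 × 5 = 3.535 mm.
Total length L = 430 mm; A_we = 3.535 × 430 = 1520 mm².
F_nw = 0.6 F_EXX = 0.6 × 490 = 294 MPa.
φR_n = 0.75 × 294 × 1520 × 10⁻³ = 335.2 kN.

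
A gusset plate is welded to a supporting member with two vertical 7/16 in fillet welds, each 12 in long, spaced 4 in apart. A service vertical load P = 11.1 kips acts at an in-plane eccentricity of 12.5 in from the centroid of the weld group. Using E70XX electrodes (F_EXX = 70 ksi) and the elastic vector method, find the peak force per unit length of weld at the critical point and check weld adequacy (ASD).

Total weld length L_w = 24 in. Treat welds as unit-width lines.
Polar moment about centroid: J = 2[d³/12 + d(b/2)²] = 2[12³/12 + 12×2²] = 384 in³.
Direct shear f_v = P/L_w = 11.1 / 24 = 0.4625 kip/in (vertical).
Torsion M = P·e = 11.1 × 12.5 = 138.75 kip·in.
Critical point at (x, y) = (2, 6) from centroid. f_tx = M·y/J = 2.168 kip/in; f_ty = M·x/J = 0.7227 kip/in.
Resultant f_max = √[f_tx² + (f_v + f_ty)²] = √[2.168² + (0.4625 + 0.7227)²] = 2.471 kip/in.
Capacity per unit length: r_n/Ω = (1/2.0) × 0.6 × 70 × (0.707 × 0.4375) = 6.496 kip/in.
2.471 ≤ 6.496 → adequate.

f_max ≈ 2.47 kip/in; adequate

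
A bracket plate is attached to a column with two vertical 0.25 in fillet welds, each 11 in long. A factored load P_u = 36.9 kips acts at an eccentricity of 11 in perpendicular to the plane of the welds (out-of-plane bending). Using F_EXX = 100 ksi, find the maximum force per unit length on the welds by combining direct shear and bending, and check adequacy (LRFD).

f_max ≈ 10.2 kip/in; NOT adequate

L_w = 2 × 11 = 22 in; section modulus (unit throat) S = 2 × L²/6 = 40.33 in².
Direct shear f_v = P/L_w = 36.9/22 = 1.677 kip/in.
Moment M = P × e = 36.9 × 11 = 405.9 kip·in; bending f_b = M/S = 10.06 kip/in.
f_max = √(f_v² + f_b²) = √(1.677² + 10.06²) = 10.2 kip/in.
φr_n = 0.75 × 0.6 × 100 × (0.707 × 0.25) = 7.954 kip/in → NOT adequate.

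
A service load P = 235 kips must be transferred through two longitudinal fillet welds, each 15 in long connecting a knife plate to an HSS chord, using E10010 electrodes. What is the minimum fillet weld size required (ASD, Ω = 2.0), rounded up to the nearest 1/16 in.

w = 3/8 in

E100XX → F_EXX = 100 ksi.
Total weld length L = 30 in.
Required throat t_e = P × Ω / (0.6 F_EXX × L) = 235 × 2.0 / (0.6 × 100 × 30) = 0.2611 in.
Required leg w = t_e / 0.707 = 0.3693 in → use 3/8 in.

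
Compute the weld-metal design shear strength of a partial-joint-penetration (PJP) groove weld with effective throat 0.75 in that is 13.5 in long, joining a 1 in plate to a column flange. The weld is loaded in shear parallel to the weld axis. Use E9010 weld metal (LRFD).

E90XX → F_EXX = 90 ksi.
Effective throat (given) t_e = 0.75 in.
A_we = 0.75 × 13.5 = 10.12 in².
F_nw = 0.6 F_EXX = 54 ksi.
φR_n = 0.75 × 54 × 10.12 = 410.1 kip.

φR_n ≈ 410 kip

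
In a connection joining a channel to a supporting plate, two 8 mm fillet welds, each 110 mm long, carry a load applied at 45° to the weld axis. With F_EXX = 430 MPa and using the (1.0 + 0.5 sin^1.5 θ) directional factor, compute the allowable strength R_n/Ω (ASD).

t_e = 0.707 × 8 = 5.656 mm; A_we = 5.656 × 220 = 1244 mm².
Directional factor: 1.0 + 0.5 sin^1.5(45°) = 1.297.
F_nw = 0.6 × 430 × 1.297 = 334.7 MPa.
R_n/Ω = (334.7 × 1244) / 2.0 × 10⁻³ = 208.2 kN.

R_n/Ω ≈ 208 kN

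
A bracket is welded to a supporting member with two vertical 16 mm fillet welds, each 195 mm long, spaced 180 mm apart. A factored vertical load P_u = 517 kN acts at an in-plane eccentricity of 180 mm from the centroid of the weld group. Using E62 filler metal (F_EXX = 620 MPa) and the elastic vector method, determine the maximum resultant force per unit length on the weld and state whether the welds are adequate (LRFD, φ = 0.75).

Total weld length L_w = 390 mm. Treat welds as unit-width lines.
Polar moment about centroid: J = 2[d³/12 + d(b/2)²] = 2[195³/12 + 195×90²] = 4395000 mm³.
Direct shear f_v = P/L_w = 517×10³ / 390 = 1326 N/mm (vertical).
Torsion M = P·e = 517×10³ × 180 = 93060000 N·mm.
Critical point at (x, y) = (90, 97.5) from centroid. f_tx = M·y/J = 2065 N/mm; f_ty = M·x/J = 1906 N/mm.
Resultant f_max = √[f_tx² + (f_v + f_ty)²] = √[2065² + (1326 + 1906)²] = 3835 N/mm.
Capacity per unit length: φr_n = 0.75 × 0.6 × 620 × (0.707 × 16) = 3156 N/mm.
3835 > 3156 → NOT adequate.

f_max ≈ 3830 N/mm; NOT adequate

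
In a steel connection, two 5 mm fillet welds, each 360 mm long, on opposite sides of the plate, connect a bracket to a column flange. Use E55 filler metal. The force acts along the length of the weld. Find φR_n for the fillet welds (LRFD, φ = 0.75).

E55XX → F_EXX = 550 MPa.
Effective throat t_e = 0.707 × 5 = 3.535 mm.
Total length L = 720 mm; A_we = 3.535 × 720 = 2545 mm².
F_nw = 0.6 F_EXX = 0.6 × 550 = 330 MPa.
φR_n = 0.75 × 330 × 2545 × 10⁻³ = 629.9 kN.

φR_n ≈ 630 kN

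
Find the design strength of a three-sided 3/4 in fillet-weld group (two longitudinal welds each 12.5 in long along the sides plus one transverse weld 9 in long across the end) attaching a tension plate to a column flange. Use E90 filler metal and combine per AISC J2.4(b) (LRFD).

E90XX → F_EXX = 90 ksi.
t_e = 0.707 × 0.75 = 0.5302 in.
R_nwl = 0.6 × 90 × 0.5302 × 25 = 715.8 kip (longitudinal, 2 welds).
R_nwt = 0.6 × 90 × 0.5302 × 9 = 257.7 kip (transverse, base value).
(i) R_nwl + R_nwt = 973.5 kip; (ii) 0.85 R_nwl + 1.5 R_nwt = 995 kip.
R_n = max = 995 kip [governs: (ii)]; φR_n = 746.3 kip.

φR_n ≈ 746 kip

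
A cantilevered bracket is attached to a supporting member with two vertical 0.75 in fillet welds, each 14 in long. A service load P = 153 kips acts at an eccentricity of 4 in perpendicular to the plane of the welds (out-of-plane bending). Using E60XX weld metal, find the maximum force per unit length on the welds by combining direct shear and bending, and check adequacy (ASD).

f_max ≈ 10.8 kip/in; NOT adequate

E60XX → F_EXX = 60 ksi.
L_w = 2 × 14 = 28 in; section modulus (unit throat) S = 2 × L²/6 = 65.33 in².
Direct shear f_v = P/L_w = 153/28 = 5.464 kip/in.
Moment M = P × e = 153 × 4 = 612 kip·in; bending f_b = M/S = 9.367 kip/in.
f_max = √(f_v² + f_b²) = √(5.464² + 9.367²) = 10.84 kip/in.
r_n/Ω = (1/2.0) × 0.6 × 60 × (0.707 × 0.75) = 9.544 kip/in → NOT adequate.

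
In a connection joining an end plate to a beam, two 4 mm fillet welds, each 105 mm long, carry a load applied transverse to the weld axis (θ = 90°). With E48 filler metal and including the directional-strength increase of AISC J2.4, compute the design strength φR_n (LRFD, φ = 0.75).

E48XX → F_EXX = 480 MPa.
t_e = 0.707 × 4 = 2.828 mm; A_we = 2.828 × 210 = 593.9 mm².
Directional factor: 1.0 + 0.5 sin^1.5(90°) = 1.5.
F_nw = 0.6 × 480 × 1.5 = 432 MPa.
φR_n = 0.75 × 432 × 593.9 × 10⁻³ = 192.4 kN.

φR_n ≈ 192 kN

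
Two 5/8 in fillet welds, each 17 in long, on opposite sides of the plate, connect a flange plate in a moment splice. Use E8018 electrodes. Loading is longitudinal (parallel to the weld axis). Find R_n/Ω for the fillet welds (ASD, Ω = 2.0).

R_n/Ω ≈ 361 kip

E80XX → F_EXX = 80 ksi.
Effective throat t_e = 0.707 × 0.625 = 0.4419 in.
Total length L = 34 in; A_we = 0.4419 × 34 = 15.02 in².
F_nw = 0.6 F_EXX = 0.6 × 80 = 48 ksi.
R_n = 48 × 15.02 = 721.1 kip; R_n/Ω = 721.1/2.0 = 360.6 kip.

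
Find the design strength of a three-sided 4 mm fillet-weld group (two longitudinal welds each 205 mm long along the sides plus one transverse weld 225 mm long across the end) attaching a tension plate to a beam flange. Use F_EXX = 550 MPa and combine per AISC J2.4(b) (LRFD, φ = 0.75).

φR_n ≈ 480 kN

t_e = 0.707 × 4 = 2.828 mm.
R_nwl = 0.6 × 550 × 2.828 × 410 × 10⁻³ = 382.6 kN (longitudinal, 2 welds).
R_nwt = 0.6 × 550 × 2.828 × 225 × 10⁻³ = 210 kN (transverse, base value).
(i) R_nwl + R_nwt = 592.6 kN; (ii) 0.85 R_nwl + 1.5 R_nwt = 640.2 kN.
R_n = max = 640.2 kN [governs: (ii)]; φR_n = 480.2 kN.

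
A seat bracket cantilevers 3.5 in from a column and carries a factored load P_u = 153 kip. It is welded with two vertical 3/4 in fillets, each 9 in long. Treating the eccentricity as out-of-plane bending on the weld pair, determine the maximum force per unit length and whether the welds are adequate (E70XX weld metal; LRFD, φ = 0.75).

f_max ≈ 21.6 kip/in; NOT adequate

E70XX → F_EXX = 70 ksi.
L_w = 2 × 9 = 18 in; section modulus (unit throat) S = 2 × L²/6 = 27 in².
Direct shear f_v = P/L_w = 153/18 = 8.5 kip/in.
Moment M = P × e = 153 × 3.5 = 535.5 kip·in; bending f_b = M/S = 19.83 kip/in.
f_max = √(f_v² + f_b²) = √(8.5² + 19.83²) = 21.58 kip/in.
φr_n = 0.75 × 0.6 × 70 × (0.707 × 0.75) = 16.7 kip/in → NOT adequate.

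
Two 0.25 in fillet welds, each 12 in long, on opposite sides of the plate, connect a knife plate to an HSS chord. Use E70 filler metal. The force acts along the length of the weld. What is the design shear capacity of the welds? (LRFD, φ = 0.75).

E70XX → F_EXX = 70 ksi.
Effective throat t_e = 0.707 × 0.25 = 0.1767 in.
Total length L = 24 in; A_we = 0.1767 × 24 = 4.242 in².
F_nw = 0.6 F_EXX = 0.6 × 70 = 42 ksi.
φR_n = 0.75 × 42 × 4.242 = 133.6 kips.

φR_n ≈ 134 kips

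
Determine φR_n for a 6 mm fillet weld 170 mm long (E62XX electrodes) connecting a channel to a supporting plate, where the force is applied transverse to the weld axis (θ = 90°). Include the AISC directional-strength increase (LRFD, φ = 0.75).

φR_n ≈ 302 kN

E62XX → F_EXX = 620 MPa.
t_e = 0.707 × 6 = 4.242 mm; A_we = 4.242 × 170 = 721.1 mm².
Directional factor: 1.0 + 0.5 sin^1.5(90°) = 1.5.
F_nw = 0.6 × 620 × 1.5 = 558 MPa.
φR_n = 0.75 × 558 × 721.1 × 10⁻³ = 301.8 kN.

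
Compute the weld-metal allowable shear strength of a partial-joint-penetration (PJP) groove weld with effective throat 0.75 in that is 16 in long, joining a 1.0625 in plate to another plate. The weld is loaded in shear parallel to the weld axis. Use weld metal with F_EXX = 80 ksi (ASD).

Effective throat (given) t_e = 0.75 in.
A_we = 0.75 × 16 = 12 in².
F_nw = 0.6 F_EXX = 48 ksi.
R_n/Ω = (48 × 12) / 2.0 = 288 kip.

R_n/Ω ≈ 288 kip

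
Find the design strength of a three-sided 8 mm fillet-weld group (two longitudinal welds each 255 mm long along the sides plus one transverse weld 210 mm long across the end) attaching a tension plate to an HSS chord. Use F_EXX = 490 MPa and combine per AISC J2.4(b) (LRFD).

t_e = 0.707 × 8 = 5.656 mm.
R_nwl = 0.6 × 490 × 5.656 × 510 × 10⁻³ = 848.1 kN (longitudinal, 2 welds).
R_nwt = 0.6 × 490 × 5.656 × 210 × 10⁻³ = 349.2 kN (transverse, base value).
(i) R_nwl + R_nwt = 1197 kN; (ii) 0.85 R_nwl + 1.5 R_nwt = 1245 kN.
R_n = max = 1245 kN [governs: (ii)]; φR_n = 933.5 kN.

φR_n ≈ 933 kN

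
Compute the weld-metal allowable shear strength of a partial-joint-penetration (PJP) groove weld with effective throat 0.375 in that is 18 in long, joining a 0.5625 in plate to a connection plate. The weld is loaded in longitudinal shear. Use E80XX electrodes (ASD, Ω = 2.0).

R_n/Ω ≈ 162 kips

E80XX → F_EXX = 80 ksi.
Effective throat (given) t_e = 0.375 in.
A_we = 0.375 × 18 = 6.75 in².
F_nw = 0.6 F_EXX = 48 ksi.
R_n/Ω = (48 × 6.75) / 2.0 = 162 kips.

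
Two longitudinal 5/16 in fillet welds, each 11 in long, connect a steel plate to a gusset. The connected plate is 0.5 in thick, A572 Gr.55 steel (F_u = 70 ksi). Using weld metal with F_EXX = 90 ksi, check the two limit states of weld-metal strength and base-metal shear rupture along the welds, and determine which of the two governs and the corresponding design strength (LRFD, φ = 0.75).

t_e = 0.707 × 0.3125 = 0.2209 in; L = 22 in.
Weld metal: φR_n = 0.75 × 0.6 × 90 × 0.2209 × 22 = 196.9 kips.
Base metal (shear rupture): φR_n = 0.75 × 0.6 × 70 × 0.5 × 22 = 346.5 kips.
Governing: weld metal.

φR_n ≈ 197 kips (weld metal governs)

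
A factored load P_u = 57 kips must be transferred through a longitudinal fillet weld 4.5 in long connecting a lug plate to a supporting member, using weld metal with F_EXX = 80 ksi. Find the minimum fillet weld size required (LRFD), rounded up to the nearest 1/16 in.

w = 1/2 in

Total weld length L = 4.5 in.
Required throat t_e = P_u / (φ × 0.6 F_EXX × L) = 57 / (0.75 × 0.6 × 80 × 4.5) = 0.3519 in.
Required leg w = t_e / 0.707 = 0.4977 in → use 1/2 in.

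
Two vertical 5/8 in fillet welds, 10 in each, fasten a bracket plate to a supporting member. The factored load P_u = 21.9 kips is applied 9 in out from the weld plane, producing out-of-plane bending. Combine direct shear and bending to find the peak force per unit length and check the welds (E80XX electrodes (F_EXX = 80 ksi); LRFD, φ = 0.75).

f_max ≈ 6.01 kip/in; adequate

L_w = 2 × 10 = 20 in; section modulus (unit throat) S = 2 × L²/6 = 33.33 in².
Direct shear f_v = P/L_w = 21.9/20 = 1.095 kip/in.
Moment M = P × e = 21.9 × 9 = 197.1 kip·in; bending f_b = M/S = 5.913 kip/in.
f_max = √(f_v² + f_b²) = √(1.095² + 5.913²) = 6.014 kip/in.
φr_n = 0.75 × 0.6 × 80 × (0.707 × 0.625) = 15.91 kip/in → adequate.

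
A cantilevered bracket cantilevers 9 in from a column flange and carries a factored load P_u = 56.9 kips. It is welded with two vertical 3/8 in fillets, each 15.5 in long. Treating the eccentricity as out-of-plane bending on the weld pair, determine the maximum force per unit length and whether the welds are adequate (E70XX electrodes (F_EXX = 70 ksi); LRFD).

f_max ≈ 6.65 kip/in; adequate

L_w = 2 × 15.5 = 31 in; section modulus (unit throat) S = 2 × L²/6 = 80.08 in².
Direct shear f_v = P/L_w = 56.9/31 = 1.835 kip/in.
Moment M = P × e = 56.9 × 9 = 512.1 kip·in; bending f_b = M/S = 6.395 kip/in.
f_max = √(f_v² + f_b²) = √(1.835² + 6.395²) = 6.653 kip/in.
φr_n = 0.75 × 0.6 × 70 × (0.707 × 0.375) = 8.351 kip/in → adequate.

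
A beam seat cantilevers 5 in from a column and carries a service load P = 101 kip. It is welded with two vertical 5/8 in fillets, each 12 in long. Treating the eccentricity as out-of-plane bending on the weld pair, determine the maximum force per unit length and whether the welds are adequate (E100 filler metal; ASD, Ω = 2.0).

E100XX → F_EXX = 100 ksi.
L_w = 2 × 12 = 24 in; section modulus (unit throat) S = 2 × L²/6 = 48 in².
Direct shear f_v = P/L_w = 101/24 = 4.208 kip/in.
Moment M = P × e = 101 × 5 = 505 kip·in; bending f_b = M/S = 10.52 kip/in.
f_max = √(f_v² + f_b²) = √(4.208² + 10.52²) = 11.33 kip/in.
r_n/Ω = (1/2.0) × 0.6 × 100 × (0.707 × 0.625) = 13.26 kip/in → adequate.

f_max ≈ 11.3 kip/in; adequate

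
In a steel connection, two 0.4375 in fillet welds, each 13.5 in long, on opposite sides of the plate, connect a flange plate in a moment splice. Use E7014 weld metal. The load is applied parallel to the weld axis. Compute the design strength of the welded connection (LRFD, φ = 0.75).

φR_n ≈ 263 kip

E70XX → F_EXX = 70 ksi.
Effective throat t_e = 0.707 × 0.4375 = 0.3093 in.
Total length L = 27 in; A_we = 0.3093 × 27 = 8.351 in².
F_nw = 0.6 F_EXX = 0.6 × 70 = 42 ksi.
φR_n = 0.75 × 42 × 8.351 = 263.1 kip.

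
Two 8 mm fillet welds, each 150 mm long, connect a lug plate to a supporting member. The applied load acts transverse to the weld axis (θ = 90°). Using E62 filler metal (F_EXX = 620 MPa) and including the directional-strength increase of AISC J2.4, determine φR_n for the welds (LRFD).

t_e = 0.707 × 8 = 5.656 mm; A_we = 5.656 × 300 = 1697 mm².
Directional factor: 1.0 + 0.5 sin^1.5(90°) = 1.5.
F_nw = 0.6 × 620 × 1.5 = 558 MPa.
φR_n = 0.75 × 558 × 1697 × 10⁻³ = 710.1 kN.

φR_n ≈ 710 kN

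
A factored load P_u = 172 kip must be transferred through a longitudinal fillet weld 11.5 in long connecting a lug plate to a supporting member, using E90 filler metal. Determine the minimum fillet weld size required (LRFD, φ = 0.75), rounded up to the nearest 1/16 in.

w = 9/16 in

E90XX → F_EXX = 90 ksi.
Total weld length L = 11.5 in.
Required throat t_e = P_u / (φ × 0.6 F_EXX × L) = 172 / (0.75 × 0.6 × 90 × 11.5) = 0.3693 in.
Required leg w = t_e / 0.707 = 0.5223 in → use 9/16 in.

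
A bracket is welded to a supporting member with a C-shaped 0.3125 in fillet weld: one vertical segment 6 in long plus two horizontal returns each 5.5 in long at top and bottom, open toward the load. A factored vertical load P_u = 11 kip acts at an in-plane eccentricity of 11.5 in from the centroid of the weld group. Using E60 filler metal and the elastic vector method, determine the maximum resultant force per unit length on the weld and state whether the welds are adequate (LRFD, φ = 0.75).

f_max ≈ 4 kip/in; adequate

E60XX → F_EXX = 60 ksi.
Total weld length L_w = 17 in. Treat welds as unit-width lines.
Centroid: x̄ = 2×5.5×2.75 / 17 = 1.779 in from the vertical weld.
Polar moment about centroid: J = I_x + I_y = [6³/12 + 2×5.5×3²] + [6×1.779² + 2(5.5³/12 + 5.5×0.9706²)] = 174.1 in³.
Direct shear f_v = P/L_w = 11 / 17 = 0.6471 kip/in (vertical).
Torsion M = P·e = 11 × 11.5 = 126.5 kip·in.
Critical point at (x, y) = (3.721, 3) from centroid. f_tx = M·y/J = 2.18 kip/in; f_ty = M·x/J = 2.704 kip/in.
Resultant f_max = √[f_tx² + (f_v + f_ty)²] = √[2.18² + (0.6471 + 2.704)²] = 3.997 kip/in.
Capacity per unit length: φr_n = 0.75 × 0.6 × 60 × (0.707 × 0.3125) = 5.965 kip/in.
3.997 ≤ 5.965 → adequate.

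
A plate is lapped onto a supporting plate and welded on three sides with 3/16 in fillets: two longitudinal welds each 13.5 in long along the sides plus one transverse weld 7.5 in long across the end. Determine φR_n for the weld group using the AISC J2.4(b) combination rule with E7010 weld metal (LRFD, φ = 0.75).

φR_n ≈ 144 kip

E70XX → F_EXX = 70 ksi.
t_e = 0.707 × 0.1875 = 0.1326 in.
R_nwl = 0.6 × 70 × 0.1326 × 27 = 150.3 kip (longitudinal, 2 welds).
R_nwt = 0.6 × 70 × 0.1326 × 7.5 = 41.76 kip (transverse, base value).
(i) R_nwl + R_nwt = 192.1 kip; (ii) 0.85 R_nwl + 1.5 R_nwt = 190.4 kip.
R_n = max = 192.1 kip [governs: (i)]; φR_n = 144.1 kip.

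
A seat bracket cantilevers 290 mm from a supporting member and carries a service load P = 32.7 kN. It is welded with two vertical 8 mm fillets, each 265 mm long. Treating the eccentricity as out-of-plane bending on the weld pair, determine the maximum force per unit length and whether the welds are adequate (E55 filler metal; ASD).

f_max ≈ 410 N/mm; adequate

E55XX → F_EXX = 550 MPa.
L_w = 2 × 265 = 530 mm; section modulus (unit throat) S = 2 × L²/6 = 23410 mm².
Direct shear f_v = P/L_w = 32.7×10³/530 = 61.7 N/mm.
Moment M = P × e = 32.7×10³ × 290 = 9483000 N·mm; bending f_b = M/S = 405.1 N/mm.
f_max = √(f_v² + f_b²) = √(61.7² + 405.1²) = 409.8 N/mm.
r_n/Ω = (1/2.0) × 0.6 × 550 × (0.707 × 8) = 933.2 N/mm → adequate.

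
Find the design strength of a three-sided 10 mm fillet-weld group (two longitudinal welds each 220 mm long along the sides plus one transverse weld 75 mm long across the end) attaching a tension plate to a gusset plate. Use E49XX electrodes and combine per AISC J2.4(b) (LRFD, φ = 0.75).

E49XX → F_EXX = 490 MPa.
t_e = 0.707 × 10 = 7.07 mm.
R_nwl = 0.6 × 490 × 7.07 × 440 × 10⁻³ = 914.6 kN (longitudinal, 2 welds).
R_nwt = 0.6 × 490 × 7.07 × 75 × 10⁻³ = 155.9 kN (transverse, base value).
(i) R_nwl + R_nwt = 1070 kN; (ii) 0.85 R_nwl + 1.5 R_nwt = 1011 kN.
R_n = max = 1070 kN [governs: (i)]; φR_n = 802.9 kN.

φR_n ≈ 803 kN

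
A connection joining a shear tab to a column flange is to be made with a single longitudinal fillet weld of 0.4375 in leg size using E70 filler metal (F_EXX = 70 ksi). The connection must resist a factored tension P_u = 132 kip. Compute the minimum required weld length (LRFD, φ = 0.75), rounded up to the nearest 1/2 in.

L = 14 in

Throat t_e = 0.707 × 0.4375 = 0.3093 in.
φr_n = 0.75 × 0.6 × 70 × 0.3093 = 9.743 kip/in.
L_req = P_u / φr_n = 132 / 9.743 = 13.55 in total.
Round up → use L = 14 in.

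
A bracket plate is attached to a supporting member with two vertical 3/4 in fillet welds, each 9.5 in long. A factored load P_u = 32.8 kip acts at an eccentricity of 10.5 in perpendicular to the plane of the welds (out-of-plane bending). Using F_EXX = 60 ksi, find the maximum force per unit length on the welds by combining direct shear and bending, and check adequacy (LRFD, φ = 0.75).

f_max ≈ 11.6 kip/in; adequate

L_w = 2 × 9.5 = 19 in; section modulus (unit throat) S = 2 × L²/6 = 30.08 in².
Direct shear f_v = P/L_w = 32.8/19 = 1.726 kip/in.
Moment M = P × e = 32.8 × 10.5 = 344.4 kip·in; bending f_b = M/S = 11.45 kip/in.
f_max = √(f_v² + f_b²) = √(1.726² + 11.45²) = 11.58 kip/in.
φr_n = 0.75 × 0.6 × 60 × (0.707 × 0.75) = 14.32 kip/in → adequate.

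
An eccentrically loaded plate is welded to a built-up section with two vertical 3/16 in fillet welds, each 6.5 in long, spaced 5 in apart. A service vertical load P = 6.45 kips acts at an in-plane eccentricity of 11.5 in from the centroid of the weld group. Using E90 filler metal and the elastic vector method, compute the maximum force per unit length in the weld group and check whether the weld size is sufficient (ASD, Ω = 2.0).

f_max ≈ 2.73 kip/in; adequate

E90XX → F_EXX = 90 ksi.
Total weld length L_w = 13 in. Treat welds as unit-width lines.
Polar moment about centroid: J = 2[d³/12 + d(b/2)²] = 2[6.5³/12 + 6.5×2.5²] = 127 in³.
Direct shear f_v = P/L_w = 6.45 / 13 = 0.4962 kip/in (vertical).
Torsion M = P·e = 6.45 × 11.5 = 74.175 kip·in.
Critical point at (x, y) = (2.5, 3.25) from centroid. f_tx = M·y/J = 1.898 kip/in; f_ty = M·x/J = 1.46 kip/in.
Resultant f_max = √[f_tx² + (f_v + f_ty)²] = √[1.898² + (0.4962 + 1.46)²] = 2.725 kip/in.
Capacity per unit length: r_n/Ω = (1/2.0) × 0.6 × 90 × (0.707 × 0.1875) = 3.579 kip/in.
2.725 ≤ 3.579 → adequate.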